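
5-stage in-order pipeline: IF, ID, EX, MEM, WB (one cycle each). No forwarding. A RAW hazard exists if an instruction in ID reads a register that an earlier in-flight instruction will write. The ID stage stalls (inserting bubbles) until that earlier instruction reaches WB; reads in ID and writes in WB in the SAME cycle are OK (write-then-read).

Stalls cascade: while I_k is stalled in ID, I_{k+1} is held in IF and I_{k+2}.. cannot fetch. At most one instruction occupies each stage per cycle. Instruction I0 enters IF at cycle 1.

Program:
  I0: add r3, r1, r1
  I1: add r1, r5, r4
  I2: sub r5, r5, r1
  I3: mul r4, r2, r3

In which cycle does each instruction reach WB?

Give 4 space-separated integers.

Answer: 5 6 9 10

Derivation:
I0 add r3 <- r1,r1: IF@1 ID@2 stall=0 (-) EX@3 MEM@4 WB@5
I1 add r1 <- r5,r4: IF@2 ID@3 stall=0 (-) EX@4 MEM@5 WB@6
I2 sub r5 <- r5,r1: IF@3 ID@4 stall=2 (RAW on I1.r1 (WB@6)) EX@7 MEM@8 WB@9
I3 mul r4 <- r2,r3: IF@4 ID@7 stall=0 (-) EX@8 MEM@9 WB@10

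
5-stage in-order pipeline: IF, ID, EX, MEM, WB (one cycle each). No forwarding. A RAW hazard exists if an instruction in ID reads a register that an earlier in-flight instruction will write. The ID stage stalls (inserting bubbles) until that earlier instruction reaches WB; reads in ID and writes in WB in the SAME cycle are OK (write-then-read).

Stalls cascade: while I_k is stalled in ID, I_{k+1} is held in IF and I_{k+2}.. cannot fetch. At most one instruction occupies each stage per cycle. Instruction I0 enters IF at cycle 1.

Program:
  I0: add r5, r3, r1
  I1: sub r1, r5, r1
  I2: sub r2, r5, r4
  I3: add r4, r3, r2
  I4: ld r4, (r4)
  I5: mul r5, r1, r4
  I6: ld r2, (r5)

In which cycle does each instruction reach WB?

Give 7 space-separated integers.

I0 add r5 <- r3,r1: IF@1 ID@2 stall=0 (-) EX@3 MEM@4 WB@5
I1 sub r1 <- r5,r1: IF@2 ID@3 stall=2 (RAW on I0.r5 (WB@5)) EX@6 MEM@7 WB@8
I2 sub r2 <- r5,r4: IF@3 ID@6 stall=0 (-) EX@7 MEM@8 WB@9
I3 add r4 <- r3,r2: IF@6 ID@7 stall=2 (RAW on I2.r2 (WB@9)) EX@10 MEM@11 WB@12
I4 ld r4 <- r4: IF@7 ID@10 stall=2 (RAW on I3.r4 (WB@12)) EX@13 MEM@14 WB@15
I5 mul r5 <- r1,r4: IF@10 ID@13 stall=2 (RAW on I4.r4 (WB@15)) EX@16 MEM@17 WB@18
I6 ld r2 <- r5: IF@13 ID@16 stall=2 (RAW on I5.r5 (WB@18)) EX@19 MEM@20 WB@21

Answer: 5 8 9 12 15 18 21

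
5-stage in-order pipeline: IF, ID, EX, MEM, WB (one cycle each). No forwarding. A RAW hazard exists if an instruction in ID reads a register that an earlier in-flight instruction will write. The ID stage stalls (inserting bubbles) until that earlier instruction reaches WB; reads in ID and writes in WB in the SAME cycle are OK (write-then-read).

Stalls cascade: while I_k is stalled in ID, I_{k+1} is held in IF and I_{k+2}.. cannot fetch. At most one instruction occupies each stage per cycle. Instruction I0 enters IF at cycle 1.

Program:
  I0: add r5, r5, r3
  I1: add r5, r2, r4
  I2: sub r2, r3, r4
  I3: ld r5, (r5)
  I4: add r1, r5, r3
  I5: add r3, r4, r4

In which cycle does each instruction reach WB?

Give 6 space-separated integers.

Answer: 5 6 7 9 12 13

Derivation:
I0 add r5 <- r5,r3: IF@1 ID@2 stall=0 (-) EX@3 MEM@4 WB@5
I1 add r5 <- r2,r4: IF@2 ID@3 stall=0 (-) EX@4 MEM@5 WB@6
I2 sub r2 <- r3,r4: IF@3 ID@4 stall=0 (-) EX@5 MEM@6 WB@7
I3 ld r5 <- r5: IF@4 ID@5 stall=1 (RAW on I1.r5 (WB@6)) EX@7 MEM@8 WB@9
I4 add r1 <- r5,r3: IF@5 ID@7 stall=2 (RAW on I3.r5 (WB@9)) EX@10 MEM@11 WB@12
I5 add r3 <- r4,r4: IF@7 ID@10 stall=0 (-) EX@11 MEM@12 WB@13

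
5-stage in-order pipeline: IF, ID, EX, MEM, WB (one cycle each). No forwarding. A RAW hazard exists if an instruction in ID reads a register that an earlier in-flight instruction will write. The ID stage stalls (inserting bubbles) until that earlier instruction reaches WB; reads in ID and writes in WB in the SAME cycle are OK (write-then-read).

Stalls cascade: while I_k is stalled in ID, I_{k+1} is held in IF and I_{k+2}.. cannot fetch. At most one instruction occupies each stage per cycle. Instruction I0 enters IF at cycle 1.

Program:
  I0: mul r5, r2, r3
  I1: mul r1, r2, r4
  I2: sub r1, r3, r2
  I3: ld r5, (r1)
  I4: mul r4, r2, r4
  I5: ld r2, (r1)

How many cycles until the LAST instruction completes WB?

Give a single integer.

Answer: 12

Derivation:
I0 mul r5 <- r2,r3: IF@1 ID@2 stall=0 (-) EX@3 MEM@4 WB@5
I1 mul r1 <- r2,r4: IF@2 ID@3 stall=0 (-) EX@4 MEM@5 WB@6
I2 sub r1 <- r3,r2: IF@3 ID@4 stall=0 (-) EX@5 MEM@6 WB@7
I3 ld r5 <- r1: IF@4 ID@5 stall=2 (RAW on I2.r1 (WB@7)) EX@8 MEM@9 WB@10
I4 mul r4 <- r2,r4: IF@5 ID@8 stall=0 (-) EX@9 MEM@10 WB@11
I5 ld r2 <- r1: IF@8 ID@9 stall=0 (-) EX@10 MEM@11 WB@12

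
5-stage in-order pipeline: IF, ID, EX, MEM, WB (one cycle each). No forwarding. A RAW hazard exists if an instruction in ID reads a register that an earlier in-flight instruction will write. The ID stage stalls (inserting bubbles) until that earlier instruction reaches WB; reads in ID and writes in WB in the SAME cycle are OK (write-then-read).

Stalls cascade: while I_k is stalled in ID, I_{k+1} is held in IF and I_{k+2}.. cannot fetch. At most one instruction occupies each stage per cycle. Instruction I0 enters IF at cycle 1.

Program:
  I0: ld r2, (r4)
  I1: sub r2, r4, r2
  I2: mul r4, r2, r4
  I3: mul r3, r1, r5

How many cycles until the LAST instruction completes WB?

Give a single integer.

I0 ld r2 <- r4: IF@1 ID@2 stall=0 (-) EX@3 MEM@4 WB@5
I1 sub r2 <- r4,r2: IF@2 ID@3 stall=2 (RAW on I0.r2 (WB@5)) EX@6 MEM@7 WB@8
I2 mul r4 <- r2,r4: IF@3 ID@6 stall=2 (RAW on I1.r2 (WB@8)) EX@9 MEM@10 WB@11
I3 mul r3 <- r1,r5: IF@6 ID@9 stall=0 (-) EX@10 MEM@11 WB@12

Answer: 12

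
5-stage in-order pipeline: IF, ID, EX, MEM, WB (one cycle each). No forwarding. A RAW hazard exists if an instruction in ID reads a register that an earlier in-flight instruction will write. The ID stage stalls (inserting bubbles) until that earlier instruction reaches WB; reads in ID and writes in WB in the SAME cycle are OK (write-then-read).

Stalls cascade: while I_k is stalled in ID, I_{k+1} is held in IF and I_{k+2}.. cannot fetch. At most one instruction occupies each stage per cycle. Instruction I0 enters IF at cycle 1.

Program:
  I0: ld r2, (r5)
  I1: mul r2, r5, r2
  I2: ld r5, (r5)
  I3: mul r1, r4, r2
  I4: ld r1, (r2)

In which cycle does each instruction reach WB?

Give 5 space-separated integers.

Answer: 5 8 9 11 12

Derivation:
I0 ld r2 <- r5: IF@1 ID@2 stall=0 (-) EX@3 MEM@4 WB@5
I1 mul r2 <- r5,r2: IF@2 ID@3 stall=2 (RAW on I0.r2 (WB@5)) EX@6 MEM@7 WB@8
I2 ld r5 <- r5: IF@3 ID@6 stall=0 (-) EX@7 MEM@8 WB@9
I3 mul r1 <- r4,r2: IF@6 ID@7 stall=1 (RAW on I1.r2 (WB@8)) EX@9 MEM@10 WB@11
I4 ld r1 <- r2: IF@7 ID@9 stall=0 (-) EX@10 MEM@11 WB@12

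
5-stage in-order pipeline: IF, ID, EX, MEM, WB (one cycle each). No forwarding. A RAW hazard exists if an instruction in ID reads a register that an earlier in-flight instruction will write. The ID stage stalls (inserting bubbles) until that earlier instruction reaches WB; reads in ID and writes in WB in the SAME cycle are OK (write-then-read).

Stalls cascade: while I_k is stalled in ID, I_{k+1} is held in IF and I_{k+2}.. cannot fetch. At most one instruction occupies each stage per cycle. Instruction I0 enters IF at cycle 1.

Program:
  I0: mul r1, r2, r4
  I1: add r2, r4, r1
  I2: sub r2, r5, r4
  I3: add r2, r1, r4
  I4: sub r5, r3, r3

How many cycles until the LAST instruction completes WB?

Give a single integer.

Answer: 11

Derivation:
I0 mul r1 <- r2,r4: IF@1 ID@2 stall=0 (-) EX@3 MEM@4 WB@5
I1 add r2 <- r4,r1: IF@2 ID@3 stall=2 (RAW on I0.r1 (WB@5)) EX@6 MEM@7 WB@8
I2 sub r2 <- r5,r4: IF@3 ID@6 stall=0 (-) EX@7 MEM@8 WB@9
I3 add r2 <- r1,r4: IF@6 ID@7 stall=0 (-) EX@8 MEM@9 WB@10
I4 sub r5 <- r3,r3: IF@7 ID@8 stall=0 (-) EX@9 MEM@10 WB@11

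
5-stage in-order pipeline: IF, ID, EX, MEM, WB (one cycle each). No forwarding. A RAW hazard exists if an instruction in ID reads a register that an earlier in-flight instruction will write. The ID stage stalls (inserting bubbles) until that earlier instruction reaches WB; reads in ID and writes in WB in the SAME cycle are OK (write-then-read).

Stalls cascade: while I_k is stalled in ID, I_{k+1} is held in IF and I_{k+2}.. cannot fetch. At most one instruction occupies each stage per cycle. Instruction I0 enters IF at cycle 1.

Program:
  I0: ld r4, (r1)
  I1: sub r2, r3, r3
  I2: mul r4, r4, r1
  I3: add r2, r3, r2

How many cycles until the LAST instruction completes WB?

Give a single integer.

I0 ld r4 <- r1: IF@1 ID@2 stall=0 (-) EX@3 MEM@4 WB@5
I1 sub r2 <- r3,r3: IF@2 ID@3 stall=0 (-) EX@4 MEM@5 WB@6
I2 mul r4 <- r4,r1: IF@3 ID@4 stall=1 (RAW on I0.r4 (WB@5)) EX@6 MEM@7 WB@8
I3 add r2 <- r3,r2: IF@4 ID@6 stall=0 (-) EX@7 MEM@8 WB@9

Answer: 9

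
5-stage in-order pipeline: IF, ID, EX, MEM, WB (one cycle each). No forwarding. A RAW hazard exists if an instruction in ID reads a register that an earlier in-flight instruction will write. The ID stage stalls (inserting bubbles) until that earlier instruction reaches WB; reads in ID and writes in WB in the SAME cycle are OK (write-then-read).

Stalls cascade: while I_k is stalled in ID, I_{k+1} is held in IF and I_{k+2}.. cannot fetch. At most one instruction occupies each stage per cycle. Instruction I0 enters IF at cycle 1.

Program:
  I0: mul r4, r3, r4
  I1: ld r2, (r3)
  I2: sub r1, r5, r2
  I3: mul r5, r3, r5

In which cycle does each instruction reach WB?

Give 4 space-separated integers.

I0 mul r4 <- r3,r4: IF@1 ID@2 stall=0 (-) EX@3 MEM@4 WB@5
I1 ld r2 <- r3: IF@2 ID@3 stall=0 (-) EX@4 MEM@5 WB@6
I2 sub r1 <- r5,r2: IF@3 ID@4 stall=2 (RAW on I1.r2 (WB@6)) EX@7 MEM@8 WB@9
I3 mul r5 <- r3,r5: IF@4 ID@7 stall=0 (-) EX@8 MEM@9 WB@10

Answer: 5 6 9 10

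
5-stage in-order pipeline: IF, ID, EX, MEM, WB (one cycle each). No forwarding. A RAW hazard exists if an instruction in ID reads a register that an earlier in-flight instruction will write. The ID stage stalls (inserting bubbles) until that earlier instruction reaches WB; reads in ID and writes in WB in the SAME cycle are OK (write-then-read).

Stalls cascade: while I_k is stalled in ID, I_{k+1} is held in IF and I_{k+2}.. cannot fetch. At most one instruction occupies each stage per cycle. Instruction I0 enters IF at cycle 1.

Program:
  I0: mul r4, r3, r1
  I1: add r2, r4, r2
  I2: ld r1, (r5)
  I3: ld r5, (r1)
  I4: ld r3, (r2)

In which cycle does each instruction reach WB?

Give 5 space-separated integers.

Answer: 5 8 9 12 13

Derivation:
I0 mul r4 <- r3,r1: IF@1 ID@2 stall=0 (-) EX@3 MEM@4 WB@5
I1 add r2 <- r4,r2: IF@2 ID@3 stall=2 (RAW on I0.r4 (WB@5)) EX@6 MEM@7 WB@8
I2 ld r1 <- r5: IF@3 ID@6 stall=0 (-) EX@7 MEM@8 WB@9
I3 ld r5 <- r1: IF@6 ID@7 stall=2 (RAW on I2.r1 (WB@9)) EX@10 MEM@11 WB@12
I4 ld r3 <- r2: IF@7 ID@10 stall=0 (-) EX@11 MEM@12 WB@13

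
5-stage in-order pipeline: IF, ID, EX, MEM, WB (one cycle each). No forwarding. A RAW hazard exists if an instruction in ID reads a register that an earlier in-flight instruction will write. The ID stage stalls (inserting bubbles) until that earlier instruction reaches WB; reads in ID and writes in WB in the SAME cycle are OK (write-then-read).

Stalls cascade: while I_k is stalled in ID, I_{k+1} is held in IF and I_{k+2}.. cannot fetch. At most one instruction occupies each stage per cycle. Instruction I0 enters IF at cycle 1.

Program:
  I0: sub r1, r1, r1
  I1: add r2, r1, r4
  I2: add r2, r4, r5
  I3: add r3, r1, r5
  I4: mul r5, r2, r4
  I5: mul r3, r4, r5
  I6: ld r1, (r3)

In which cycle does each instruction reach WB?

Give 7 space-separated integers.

Answer: 5 8 9 10 12 15 18

Derivation:
I0 sub r1 <- r1,r1: IF@1 ID@2 stall=0 (-) EX@3 MEM@4 WB@5
I1 add r2 <- r1,r4: IF@2 ID@3 stall=2 (RAW on I0.r1 (WB@5)) EX@6 MEM@7 WB@8
I2 add r2 <- r4,r5: IF@3 ID@6 stall=0 (-) EX@7 MEM@8 WB@9
I3 add r3 <- r1,r5: IF@6 ID@7 stall=0 (-) EX@8 MEM@9 WB@10
I4 mul r5 <- r2,r4: IF@7 ID@8 stall=1 (RAW on I2.r2 (WB@9)) EX@10 MEM@11 WB@12
I5 mul r3 <- r4,r5: IF@8 ID@10 stall=2 (RAW on I4.r5 (WB@12)) EX@13 MEM@14 WB@15
I6 ld r1 <- r3: IF@10 ID@13 stall=2 (RAW on I5.r3 (WB@15)) EX@16 MEM@17 WB@18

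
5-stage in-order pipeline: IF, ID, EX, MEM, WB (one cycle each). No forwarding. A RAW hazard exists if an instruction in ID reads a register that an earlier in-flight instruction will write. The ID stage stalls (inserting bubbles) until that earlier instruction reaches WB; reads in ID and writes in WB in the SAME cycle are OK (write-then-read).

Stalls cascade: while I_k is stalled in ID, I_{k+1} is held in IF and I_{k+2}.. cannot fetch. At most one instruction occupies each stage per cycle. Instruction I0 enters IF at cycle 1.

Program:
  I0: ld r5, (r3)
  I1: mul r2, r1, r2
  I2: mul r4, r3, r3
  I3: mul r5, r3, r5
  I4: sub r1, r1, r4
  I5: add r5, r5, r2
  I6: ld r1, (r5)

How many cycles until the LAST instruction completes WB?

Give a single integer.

Answer: 14

Derivation:
I0 ld r5 <- r3: IF@1 ID@2 stall=0 (-) EX@3 MEM@4 WB@5
I1 mul r2 <- r1,r2: IF@2 ID@3 stall=0 (-) EX@4 MEM@5 WB@6
I2 mul r4 <- r3,r3: IF@3 ID@4 stall=0 (-) EX@5 MEM@6 WB@7
I3 mul r5 <- r3,r5: IF@4 ID@5 stall=0 (-) EX@6 MEM@7 WB@8
I4 sub r1 <- r1,r4: IF@5 ID@6 stall=1 (RAW on I2.r4 (WB@7)) EX@8 MEM@9 WB@10
I5 add r5 <- r5,r2: IF@6 ID@8 stall=0 (-) EX@9 MEM@10 WB@11
I6 ld r1 <- r5: IF@8 ID@9 stall=2 (RAW on I5.r5 (WB@11)) EX@12 MEM@13 WB@14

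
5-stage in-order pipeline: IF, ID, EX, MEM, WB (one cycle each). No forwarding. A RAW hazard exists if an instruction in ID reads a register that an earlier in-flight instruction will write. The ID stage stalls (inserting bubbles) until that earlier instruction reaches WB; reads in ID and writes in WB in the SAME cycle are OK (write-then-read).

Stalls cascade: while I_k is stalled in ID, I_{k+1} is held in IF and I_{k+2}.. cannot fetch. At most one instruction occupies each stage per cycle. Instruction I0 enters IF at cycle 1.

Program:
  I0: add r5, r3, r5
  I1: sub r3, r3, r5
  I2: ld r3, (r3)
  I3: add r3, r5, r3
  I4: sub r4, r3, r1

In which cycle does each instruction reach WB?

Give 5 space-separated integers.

I0 add r5 <- r3,r5: IF@1 ID@2 stall=0 (-) EX@3 MEM@4 WB@5
I1 sub r3 <- r3,r5: IF@2 ID@3 stall=2 (RAW on I0.r5 (WB@5)) EX@6 MEM@7 WB@8
I2 ld r3 <- r3: IF@3 ID@6 stall=2 (RAW on I1.r3 (WB@8)) EX@9 MEM@10 WB@11
I3 add r3 <- r5,r3: IF@6 ID@9 stall=2 (RAW on I2.r3 (WB@11)) EX@12 MEM@13 WB@14
I4 sub r4 <- r3,r1: IF@9 ID@12 stall=2 (RAW on I3.r3 (WB@14)) EX@15 MEM@16 WB@17

Answer: 5 8 11 14 17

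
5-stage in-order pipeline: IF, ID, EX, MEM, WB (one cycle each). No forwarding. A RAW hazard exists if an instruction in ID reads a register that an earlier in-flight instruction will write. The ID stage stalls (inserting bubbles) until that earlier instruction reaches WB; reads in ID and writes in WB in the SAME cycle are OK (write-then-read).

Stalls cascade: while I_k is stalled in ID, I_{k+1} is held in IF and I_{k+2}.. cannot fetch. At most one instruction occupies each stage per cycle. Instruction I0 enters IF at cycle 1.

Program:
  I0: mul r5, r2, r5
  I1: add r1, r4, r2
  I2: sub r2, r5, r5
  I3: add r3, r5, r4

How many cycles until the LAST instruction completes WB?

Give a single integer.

Answer: 9

Derivation:
I0 mul r5 <- r2,r5: IF@1 ID@2 stall=0 (-) EX@3 MEM@4 WB@5
I1 add r1 <- r4,r2: IF@2 ID@3 stall=0 (-) EX@4 MEM@5 WB@6
I2 sub r2 <- r5,r5: IF@3 ID@4 stall=1 (RAW on I0.r5 (WB@5)) EX@6 MEM@7 WB@8
I3 add r3 <- r5,r4: IF@4 ID@6 stall=0 (-) EX@7 MEM@8 WB@9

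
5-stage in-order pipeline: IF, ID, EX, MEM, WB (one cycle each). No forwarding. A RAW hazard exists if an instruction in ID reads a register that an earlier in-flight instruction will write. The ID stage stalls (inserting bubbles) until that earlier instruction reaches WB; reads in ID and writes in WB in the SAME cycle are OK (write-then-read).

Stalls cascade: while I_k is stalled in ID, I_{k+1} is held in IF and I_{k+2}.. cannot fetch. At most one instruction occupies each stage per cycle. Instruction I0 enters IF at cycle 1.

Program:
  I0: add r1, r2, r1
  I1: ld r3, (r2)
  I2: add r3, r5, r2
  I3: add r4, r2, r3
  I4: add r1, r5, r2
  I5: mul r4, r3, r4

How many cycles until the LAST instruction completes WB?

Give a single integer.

I0 add r1 <- r2,r1: IF@1 ID@2 stall=0 (-) EX@3 MEM@4 WB@5
I1 ld r3 <- r2: IF@2 ID@3 stall=0 (-) EX@4 MEM@5 WB@6
I2 add r3 <- r5,r2: IF@3 ID@4 stall=0 (-) EX@5 MEM@6 WB@7
I3 add r4 <- r2,r3: IF@4 ID@5 stall=2 (RAW on I2.r3 (WB@7)) EX@8 MEM@9 WB@10
I4 add r1 <- r5,r2: IF@5 ID@8 stall=0 (-) EX@9 MEM@10 WB@11
I5 mul r4 <- r3,r4: IF@8 ID@9 stall=1 (RAW on I3.r4 (WB@10)) EX@11 MEM@12 WB@13

Answer: 13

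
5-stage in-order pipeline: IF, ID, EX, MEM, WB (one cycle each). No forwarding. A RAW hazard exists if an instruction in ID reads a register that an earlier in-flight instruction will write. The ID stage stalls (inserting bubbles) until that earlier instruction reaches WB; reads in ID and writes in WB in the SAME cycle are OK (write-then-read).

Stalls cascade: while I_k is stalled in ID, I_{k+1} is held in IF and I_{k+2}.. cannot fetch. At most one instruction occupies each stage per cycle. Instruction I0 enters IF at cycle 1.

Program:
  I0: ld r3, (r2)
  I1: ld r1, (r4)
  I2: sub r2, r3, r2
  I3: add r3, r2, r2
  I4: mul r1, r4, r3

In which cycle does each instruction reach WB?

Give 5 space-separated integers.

I0 ld r3 <- r2: IF@1 ID@2 stall=0 (-) EX@3 MEM@4 WB@5
I1 ld r1 <- r4: IF@2 ID@3 stall=0 (-) EX@4 MEM@5 WB@6
I2 sub r2 <- r3,r2: IF@3 ID@4 stall=1 (RAW on I0.r3 (WB@5)) EX@6 MEM@7 WB@8
I3 add r3 <- r2,r2: IF@4 ID@6 stall=2 (RAW on I2.r2 (WB@8)) EX@9 MEM@10 WB@11
I4 mul r1 <- r4,r3: IF@6 ID@9 stall=2 (RAW on I3.r3 (WB@11)) EX@12 MEM@13 WB@14

Answer: 5 6 8 11 14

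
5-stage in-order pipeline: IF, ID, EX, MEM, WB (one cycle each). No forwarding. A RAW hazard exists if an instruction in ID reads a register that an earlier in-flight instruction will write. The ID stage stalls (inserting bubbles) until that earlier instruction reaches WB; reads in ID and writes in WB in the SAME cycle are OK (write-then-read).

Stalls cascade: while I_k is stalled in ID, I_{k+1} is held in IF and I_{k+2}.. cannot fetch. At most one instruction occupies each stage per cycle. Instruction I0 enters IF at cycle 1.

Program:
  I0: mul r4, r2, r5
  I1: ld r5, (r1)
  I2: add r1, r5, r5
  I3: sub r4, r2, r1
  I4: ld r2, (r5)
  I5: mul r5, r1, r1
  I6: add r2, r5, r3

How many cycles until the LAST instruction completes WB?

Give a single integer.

Answer: 17

Derivation:
I0 mul r4 <- r2,r5: IF@1 ID@2 stall=0 (-) EX@3 MEM@4 WB@5
I1 ld r5 <- r1: IF@2 ID@3 stall=0 (-) EX@4 MEM@5 WB@6
I2 add r1 <- r5,r5: IF@3 ID@4 stall=2 (RAW on I1.r5 (WB@6)) EX@7 MEM@8 WB@9
I3 sub r4 <- r2,r1: IF@4 ID@7 stall=2 (RAW on I2.r1 (WB@9)) EX@10 MEM@11 WB@12
I4 ld r2 <- r5: IF@7 ID@10 stall=0 (-) EX@11 MEM@12 WB@13
I5 mul r5 <- r1,r1: IF@10 ID@11 stall=0 (-) EX@12 MEM@13 WB@14
I6 add r2 <- r5,r3: IF@11 ID@12 stall=2 (RAW on I5.r5 (WB@14)) EX@15 MEM@16 WB@17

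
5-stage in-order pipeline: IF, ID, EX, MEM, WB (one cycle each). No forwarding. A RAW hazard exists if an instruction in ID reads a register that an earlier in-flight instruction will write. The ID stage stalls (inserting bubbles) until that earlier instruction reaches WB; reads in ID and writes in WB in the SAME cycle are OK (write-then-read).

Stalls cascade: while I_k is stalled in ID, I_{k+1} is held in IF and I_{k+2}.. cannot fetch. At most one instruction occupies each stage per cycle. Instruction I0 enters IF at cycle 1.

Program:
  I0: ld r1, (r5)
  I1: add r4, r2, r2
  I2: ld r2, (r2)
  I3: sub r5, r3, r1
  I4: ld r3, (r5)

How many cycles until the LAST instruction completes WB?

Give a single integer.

Answer: 11

Derivation:
I0 ld r1 <- r5: IF@1 ID@2 stall=0 (-) EX@3 MEM@4 WB@5
I1 add r4 <- r2,r2: IF@2 ID@3 stall=0 (-) EX@4 MEM@5 WB@6
I2 ld r2 <- r2: IF@3 ID@4 stall=0 (-) EX@5 MEM@6 WB@7
I3 sub r5 <- r3,r1: IF@4 ID@5 stall=0 (-) EX@6 MEM@7 WB@8
I4 ld r3 <- r5: IF@5 ID@6 stall=2 (RAW on I3.r5 (WB@8)) EX@9 MEM@10 WB@11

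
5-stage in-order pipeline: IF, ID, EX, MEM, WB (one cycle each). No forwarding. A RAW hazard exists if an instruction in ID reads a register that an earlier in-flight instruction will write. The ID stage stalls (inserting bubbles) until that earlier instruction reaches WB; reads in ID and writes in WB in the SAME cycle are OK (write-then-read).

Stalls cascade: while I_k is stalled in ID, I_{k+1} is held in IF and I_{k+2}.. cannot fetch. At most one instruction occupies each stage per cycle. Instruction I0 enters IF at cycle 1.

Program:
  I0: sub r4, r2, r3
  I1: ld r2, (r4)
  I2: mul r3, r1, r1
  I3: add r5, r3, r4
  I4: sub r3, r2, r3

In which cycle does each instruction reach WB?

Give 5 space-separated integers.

I0 sub r4 <- r2,r3: IF@1 ID@2 stall=0 (-) EX@3 MEM@4 WB@5
I1 ld r2 <- r4: IF@2 ID@3 stall=2 (RAW on I0.r4 (WB@5)) EX@6 MEM@7 WB@8
I2 mul r3 <- r1,r1: IF@3 ID@6 stall=0 (-) EX@7 MEM@8 WB@9
I3 add r5 <- r3,r4: IF@6 ID@7 stall=2 (RAW on I2.r3 (WB@9)) EX@10 MEM@11 WB@12
I4 sub r3 <- r2,r3: IF@7 ID@10 stall=0 (-) EX@11 MEM@12 WB@13

Answer: 5 8 9 12 13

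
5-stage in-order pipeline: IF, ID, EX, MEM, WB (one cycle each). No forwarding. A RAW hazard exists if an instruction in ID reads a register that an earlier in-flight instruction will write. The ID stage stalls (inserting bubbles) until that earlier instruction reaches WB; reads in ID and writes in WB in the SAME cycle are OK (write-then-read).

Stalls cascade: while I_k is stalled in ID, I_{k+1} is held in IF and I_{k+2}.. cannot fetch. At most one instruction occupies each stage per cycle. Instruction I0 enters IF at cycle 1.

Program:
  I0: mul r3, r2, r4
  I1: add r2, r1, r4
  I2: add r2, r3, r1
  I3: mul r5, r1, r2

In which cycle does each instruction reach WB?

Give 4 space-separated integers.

I0 mul r3 <- r2,r4: IF@1 ID@2 stall=0 (-) EX@3 MEM@4 WB@5
I1 add r2 <- r1,r4: IF@2 ID@3 stall=0 (-) EX@4 MEM@5 WB@6
I2 add r2 <- r3,r1: IF@3 ID@4 stall=1 (RAW on I0.r3 (WB@5)) EX@6 MEM@7 WB@8
I3 mul r5 <- r1,r2: IF@4 ID@6 stall=2 (RAW on I2.r2 (WB@8)) EX@9 MEM@10 WB@11

Answer: 5 6 8 11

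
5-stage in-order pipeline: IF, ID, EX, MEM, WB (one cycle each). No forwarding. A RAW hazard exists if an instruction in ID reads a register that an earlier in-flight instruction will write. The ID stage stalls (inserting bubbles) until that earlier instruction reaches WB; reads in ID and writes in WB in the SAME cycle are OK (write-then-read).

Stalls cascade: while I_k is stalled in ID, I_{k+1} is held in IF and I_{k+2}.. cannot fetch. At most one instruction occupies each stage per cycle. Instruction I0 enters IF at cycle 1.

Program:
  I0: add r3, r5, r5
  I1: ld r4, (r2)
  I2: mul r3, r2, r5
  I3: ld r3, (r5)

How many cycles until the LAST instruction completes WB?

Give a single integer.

I0 add r3 <- r5,r5: IF@1 ID@2 stall=0 (-) EX@3 MEM@4 WB@5
I1 ld r4 <- r2: IF@2 ID@3 stall=0 (-) EX@4 MEM@5 WB@6
I2 mul r3 <- r2,r5: IF@3 ID@4 stall=0 (-) EX@5 MEM@6 WB@7
I3 ld r3 <- r5: IF@4 ID@5 stall=0 (-) EX@6 MEM@7 WB@8

Answer: 8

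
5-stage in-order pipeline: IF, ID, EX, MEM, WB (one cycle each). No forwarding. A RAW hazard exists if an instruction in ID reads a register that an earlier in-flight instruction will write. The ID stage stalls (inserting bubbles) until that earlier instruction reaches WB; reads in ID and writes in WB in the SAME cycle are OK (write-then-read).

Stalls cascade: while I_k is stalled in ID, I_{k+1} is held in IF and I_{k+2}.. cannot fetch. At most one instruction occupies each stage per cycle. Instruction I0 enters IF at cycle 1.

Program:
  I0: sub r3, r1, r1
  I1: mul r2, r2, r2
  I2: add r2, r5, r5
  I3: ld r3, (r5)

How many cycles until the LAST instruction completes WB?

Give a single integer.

Answer: 8

Derivation:
I0 sub r3 <- r1,r1: IF@1 ID@2 stall=0 (-) EX@3 MEM@4 WB@5
I1 mul r2 <- r2,r2: IF@2 ID@3 stall=0 (-) EX@4 MEM@5 WB@6
I2 add r2 <- r5,r5: IF@3 ID@4 stall=0 (-) EX@5 MEM@6 WB@7
I3 ld r3 <- r5: IF@4 ID@5 stall=0 (-) EX@6 MEM@7 WB@8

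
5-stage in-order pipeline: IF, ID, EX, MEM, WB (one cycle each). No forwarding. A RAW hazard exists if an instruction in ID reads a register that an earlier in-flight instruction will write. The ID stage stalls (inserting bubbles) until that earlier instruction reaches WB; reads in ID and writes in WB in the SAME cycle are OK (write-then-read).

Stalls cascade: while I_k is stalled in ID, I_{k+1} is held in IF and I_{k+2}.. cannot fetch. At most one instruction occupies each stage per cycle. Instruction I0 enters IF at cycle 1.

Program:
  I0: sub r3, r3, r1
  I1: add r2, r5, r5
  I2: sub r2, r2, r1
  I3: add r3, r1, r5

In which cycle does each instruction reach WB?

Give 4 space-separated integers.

I0 sub r3 <- r3,r1: IF@1 ID@2 stall=0 (-) EX@3 MEM@4 WB@5
I1 add r2 <- r5,r5: IF@2 ID@3 stall=0 (-) EX@4 MEM@5 WB@6
I2 sub r2 <- r2,r1: IF@3 ID@4 stall=2 (RAW on I1.r2 (WB@6)) EX@7 MEM@8 WB@9
I3 add r3 <- r1,r5: IF@4 ID@7 stall=0 (-) EX@8 MEM@9 WB@10

Answer: 5 6 9 10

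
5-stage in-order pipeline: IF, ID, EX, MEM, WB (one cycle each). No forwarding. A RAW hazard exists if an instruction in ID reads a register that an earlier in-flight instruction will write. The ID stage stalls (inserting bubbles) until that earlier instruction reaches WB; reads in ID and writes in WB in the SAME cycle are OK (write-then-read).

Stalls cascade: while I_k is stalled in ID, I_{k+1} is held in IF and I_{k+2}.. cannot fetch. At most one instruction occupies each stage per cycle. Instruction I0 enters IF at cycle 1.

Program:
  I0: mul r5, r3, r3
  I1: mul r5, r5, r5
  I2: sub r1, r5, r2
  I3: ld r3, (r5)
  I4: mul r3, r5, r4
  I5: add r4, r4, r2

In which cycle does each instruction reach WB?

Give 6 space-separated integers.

Answer: 5 8 11 12 13 14

Derivation:
I0 mul r5 <- r3,r3: IF@1 ID@2 stall=0 (-) EX@3 MEM@4 WB@5
I1 mul r5 <- r5,r5: IF@2 ID@3 stall=2 (RAW on I0.r5 (WB@5)) EX@6 MEM@7 WB@8
I2 sub r1 <- r5,r2: IF@3 ID@6 stall=2 (RAW on I1.r5 (WB@8)) EX@9 MEM@10 WB@11
I3 ld r3 <- r5: IF@6 ID@9 stall=0 (-) EX@10 MEM@11 WB@12
I4 mul r3 <- r5,r4: IF@9 ID@10 stall=0 (-) EX@11 MEM@12 WB@13
I5 add r4 <- r4,r2: IF@10 ID@11 stall=0 (-) EX@12 MEM@13 WB@14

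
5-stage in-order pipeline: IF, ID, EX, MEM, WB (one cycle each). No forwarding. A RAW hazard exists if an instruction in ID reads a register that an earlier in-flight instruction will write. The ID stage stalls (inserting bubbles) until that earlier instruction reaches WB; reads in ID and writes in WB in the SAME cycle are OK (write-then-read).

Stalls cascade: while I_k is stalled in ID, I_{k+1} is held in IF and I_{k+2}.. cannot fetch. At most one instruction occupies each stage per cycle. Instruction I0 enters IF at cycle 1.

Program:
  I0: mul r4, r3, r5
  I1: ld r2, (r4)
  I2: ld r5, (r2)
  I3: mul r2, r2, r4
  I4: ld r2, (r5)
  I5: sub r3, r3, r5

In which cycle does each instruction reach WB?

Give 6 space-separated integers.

I0 mul r4 <- r3,r5: IF@1 ID@2 stall=0 (-) EX@3 MEM@4 WB@5
I1 ld r2 <- r4: IF@2 ID@3 stall=2 (RAW on I0.r4 (WB@5)) EX@6 MEM@7 WB@8
I2 ld r5 <- r2: IF@3 ID@6 stall=2 (RAW on I1.r2 (WB@8)) EX@9 MEM@10 WB@11
I3 mul r2 <- r2,r4: IF@6 ID@9 stall=0 (-) EX@10 MEM@11 WB@12
I4 ld r2 <- r5: IF@9 ID@10 stall=1 (RAW on I2.r5 (WB@11)) EX@12 MEM@13 WB@14
I5 sub r3 <- r3,r5: IF@10 ID@12 stall=0 (-) EX@13 MEM@14 WB@15

Answer: 5 8 11 12 14 15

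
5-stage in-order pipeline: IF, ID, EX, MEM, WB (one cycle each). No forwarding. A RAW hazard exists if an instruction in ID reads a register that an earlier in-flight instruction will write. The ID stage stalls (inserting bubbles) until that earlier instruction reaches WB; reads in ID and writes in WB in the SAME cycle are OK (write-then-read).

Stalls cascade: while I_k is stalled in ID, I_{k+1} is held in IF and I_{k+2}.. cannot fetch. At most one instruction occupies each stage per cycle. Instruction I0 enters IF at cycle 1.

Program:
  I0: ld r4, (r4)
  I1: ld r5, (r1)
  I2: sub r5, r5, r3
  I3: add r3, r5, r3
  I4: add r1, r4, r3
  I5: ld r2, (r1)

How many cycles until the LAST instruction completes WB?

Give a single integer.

I0 ld r4 <- r4: IF@1 ID@2 stall=0 (-) EX@3 MEM@4 WB@5
I1 ld r5 <- r1: IF@2 ID@3 stall=0 (-) EX@4 MEM@5 WB@6
I2 sub r5 <- r5,r3: IF@3 ID@4 stall=2 (RAW on I1.r5 (WB@6)) EX@7 MEM@8 WB@9
I3 add r3 <- r5,r3: IF@4 ID@7 stall=2 (RAW on I2.r5 (WB@9)) EX@10 MEM@11 WB@12
I4 add r1 <- r4,r3: IF@7 ID@10 stall=2 (RAW on I3.r3 (WB@12)) EX@13 MEM@14 WB@15
I5 ld r2 <- r1: IF@10 ID@13 stall=2 (RAW on I4.r1 (WB@15)) EX@16 MEM@17 WB@18

Answer: 18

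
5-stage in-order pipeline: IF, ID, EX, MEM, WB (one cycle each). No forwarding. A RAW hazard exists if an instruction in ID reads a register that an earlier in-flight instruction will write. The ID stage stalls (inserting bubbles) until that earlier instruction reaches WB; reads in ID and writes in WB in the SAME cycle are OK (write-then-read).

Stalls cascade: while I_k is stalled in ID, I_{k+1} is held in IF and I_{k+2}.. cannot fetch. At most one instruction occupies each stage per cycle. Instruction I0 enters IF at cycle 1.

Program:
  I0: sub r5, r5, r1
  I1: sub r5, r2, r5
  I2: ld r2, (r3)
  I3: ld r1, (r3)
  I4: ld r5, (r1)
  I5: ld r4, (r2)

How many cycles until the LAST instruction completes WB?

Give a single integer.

Answer: 14

Derivation:
I0 sub r5 <- r5,r1: IF@1 ID@2 stall=0 (-) EX@3 MEM@4 WB@5
I1 sub r5 <- r2,r5: IF@2 ID@3 stall=2 (RAW on I0.r5 (WB@5)) EX@6 MEM@7 WB@8
I2 ld r2 <- r3: IF@3 ID@6 stall=0 (-) EX@7 MEM@8 WB@9
I3 ld r1 <- r3: IF@6 ID@7 stall=0 (-) EX@8 MEM@9 WB@10
I4 ld r5 <- r1: IF@7 ID@8 stall=2 (RAW on I3.r1 (WB@10)) EX@11 MEM@12 WB@13
I5 ld r4 <- r2: IF@8 ID@11 stall=0 (-) EX@12 MEM@13 WB@14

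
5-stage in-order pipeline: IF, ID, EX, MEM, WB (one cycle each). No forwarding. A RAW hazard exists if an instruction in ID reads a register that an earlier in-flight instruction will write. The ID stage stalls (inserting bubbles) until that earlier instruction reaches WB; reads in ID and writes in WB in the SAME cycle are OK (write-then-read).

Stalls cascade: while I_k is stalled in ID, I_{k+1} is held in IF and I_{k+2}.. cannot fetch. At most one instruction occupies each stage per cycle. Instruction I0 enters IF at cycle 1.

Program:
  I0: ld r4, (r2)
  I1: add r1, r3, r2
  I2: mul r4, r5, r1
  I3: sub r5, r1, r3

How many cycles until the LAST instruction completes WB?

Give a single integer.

I0 ld r4 <- r2: IF@1 ID@2 stall=0 (-) EX@3 MEM@4 WB@5
I1 add r1 <- r3,r2: IF@2 ID@3 stall=0 (-) EX@4 MEM@5 WB@6
I2 mul r4 <- r5,r1: IF@3 ID@4 stall=2 (RAW on I1.r1 (WB@6)) EX@7 MEM@8 WB@9
I3 sub r5 <- r1,r3: IF@4 ID@7 stall=0 (-) EX@8 MEM@9 WB@10

Answer: 10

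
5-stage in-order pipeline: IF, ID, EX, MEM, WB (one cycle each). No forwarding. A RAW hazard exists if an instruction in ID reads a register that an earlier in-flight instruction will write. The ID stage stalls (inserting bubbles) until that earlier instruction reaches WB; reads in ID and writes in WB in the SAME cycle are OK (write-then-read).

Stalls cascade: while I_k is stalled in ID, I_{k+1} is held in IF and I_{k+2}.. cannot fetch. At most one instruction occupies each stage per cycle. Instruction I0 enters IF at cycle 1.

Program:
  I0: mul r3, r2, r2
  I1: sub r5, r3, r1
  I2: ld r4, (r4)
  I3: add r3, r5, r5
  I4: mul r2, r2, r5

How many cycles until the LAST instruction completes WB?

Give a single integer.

I0 mul r3 <- r2,r2: IF@1 ID@2 stall=0 (-) EX@3 MEM@4 WB@5
I1 sub r5 <- r3,r1: IF@2 ID@3 stall=2 (RAW on I0.r3 (WB@5)) EX@6 MEM@7 WB@8
I2 ld r4 <- r4: IF@3 ID@6 stall=0 (-) EX@7 MEM@8 WB@9
I3 add r3 <- r5,r5: IF@6 ID@7 stall=1 (RAW on I1.r5 (WB@8)) EX@9 MEM@10 WB@11
I4 mul r2 <- r2,r5: IF@7 ID@9 stall=0 (-) EX@10 MEM@11 WB@12

Answer: 12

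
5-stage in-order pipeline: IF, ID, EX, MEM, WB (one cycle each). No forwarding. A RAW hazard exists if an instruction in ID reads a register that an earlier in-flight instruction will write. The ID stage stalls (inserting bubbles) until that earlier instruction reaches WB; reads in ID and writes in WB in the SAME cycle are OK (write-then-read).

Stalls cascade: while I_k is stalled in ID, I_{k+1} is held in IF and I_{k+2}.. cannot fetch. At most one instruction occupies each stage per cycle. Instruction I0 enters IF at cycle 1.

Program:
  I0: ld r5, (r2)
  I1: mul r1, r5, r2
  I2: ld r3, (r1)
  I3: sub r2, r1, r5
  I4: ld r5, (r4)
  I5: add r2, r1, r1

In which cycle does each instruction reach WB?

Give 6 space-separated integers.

I0 ld r5 <- r2: IF@1 ID@2 stall=0 (-) EX@3 MEM@4 WB@5
I1 mul r1 <- r5,r2: IF@2 ID@3 stall=2 (RAW on I0.r5 (WB@5)) EX@6 MEM@7 WB@8
I2 ld r3 <- r1: IF@3 ID@6 stall=2 (RAW on I1.r1 (WB@8)) EX@9 MEM@10 WB@11
I3 sub r2 <- r1,r5: IF@6 ID@9 stall=0 (-) EX@10 MEM@11 WB@12
I4 ld r5 <- r4: IF@9 ID@10 stall=0 (-) EX@11 MEM@12 WB@13
I5 add r2 <- r1,r1: IF@10 ID@11 stall=0 (-) EX@12 MEM@13 WB@14

Answer: 5 8 11 12 13 14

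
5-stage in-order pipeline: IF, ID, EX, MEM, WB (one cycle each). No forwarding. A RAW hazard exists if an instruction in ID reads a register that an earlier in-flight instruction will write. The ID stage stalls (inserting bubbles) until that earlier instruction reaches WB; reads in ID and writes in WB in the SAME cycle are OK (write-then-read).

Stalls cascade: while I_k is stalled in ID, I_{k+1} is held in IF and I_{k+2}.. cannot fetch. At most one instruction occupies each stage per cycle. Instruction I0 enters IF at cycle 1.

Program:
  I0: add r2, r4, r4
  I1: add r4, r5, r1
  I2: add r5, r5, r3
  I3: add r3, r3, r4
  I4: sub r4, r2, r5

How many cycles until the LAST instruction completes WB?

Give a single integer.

I0 add r2 <- r4,r4: IF@1 ID@2 stall=0 (-) EX@3 MEM@4 WB@5
I1 add r4 <- r5,r1: IF@2 ID@3 stall=0 (-) EX@4 MEM@5 WB@6
I2 add r5 <- r5,r3: IF@3 ID@4 stall=0 (-) EX@5 MEM@6 WB@7
I3 add r3 <- r3,r4: IF@4 ID@5 stall=1 (RAW on I1.r4 (WB@6)) EX@7 MEM@8 WB@9
I4 sub r4 <- r2,r5: IF@5 ID@7 stall=0 (-) EX@8 MEM@9 WB@10

Answer: 10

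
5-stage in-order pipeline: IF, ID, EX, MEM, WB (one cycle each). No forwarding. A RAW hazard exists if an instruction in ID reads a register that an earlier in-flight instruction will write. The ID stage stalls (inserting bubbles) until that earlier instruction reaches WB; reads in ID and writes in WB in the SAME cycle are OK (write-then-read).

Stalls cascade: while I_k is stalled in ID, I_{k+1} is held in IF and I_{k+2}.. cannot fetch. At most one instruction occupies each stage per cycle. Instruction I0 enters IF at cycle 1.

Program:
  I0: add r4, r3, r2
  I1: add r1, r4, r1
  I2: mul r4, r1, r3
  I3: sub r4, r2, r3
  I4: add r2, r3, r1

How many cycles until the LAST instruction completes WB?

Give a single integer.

I0 add r4 <- r3,r2: IF@1 ID@2 stall=0 (-) EX@3 MEM@4 WB@5
I1 add r1 <- r4,r1: IF@2 ID@3 stall=2 (RAW on I0.r4 (WB@5)) EX@6 MEM@7 WB@8
I2 mul r4 <- r1,r3: IF@3 ID@6 stall=2 (RAW on I1.r1 (WB@8)) EX@9 MEM@10 WB@11
I3 sub r4 <- r2,r3: IF@6 ID@9 stall=0 (-) EX@10 MEM@11 WB@12
I4 add r2 <- r3,r1: IF@9 ID@10 stall=0 (-) EX@11 MEM@12 WB@13

Answer: 13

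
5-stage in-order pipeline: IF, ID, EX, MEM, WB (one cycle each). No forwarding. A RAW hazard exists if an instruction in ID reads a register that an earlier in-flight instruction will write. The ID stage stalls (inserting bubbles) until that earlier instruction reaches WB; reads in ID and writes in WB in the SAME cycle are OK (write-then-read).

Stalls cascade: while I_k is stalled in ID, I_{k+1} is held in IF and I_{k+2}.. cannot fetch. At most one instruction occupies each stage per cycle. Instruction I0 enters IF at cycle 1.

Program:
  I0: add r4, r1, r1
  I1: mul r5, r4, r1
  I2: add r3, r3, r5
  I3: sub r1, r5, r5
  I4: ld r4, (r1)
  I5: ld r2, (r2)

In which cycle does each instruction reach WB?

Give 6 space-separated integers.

I0 add r4 <- r1,r1: IF@1 ID@2 stall=0 (-) EX@3 MEM@4 WB@5
I1 mul r5 <- r4,r1: IF@2 ID@3 stall=2 (RAW on I0.r4 (WB@5)) EX@6 MEM@7 WB@8
I2 add r3 <- r3,r5: IF@3 ID@6 stall=2 (RAW on I1.r5 (WB@8)) EX@9 MEM@10 WB@11
I3 sub r1 <- r5,r5: IF@6 ID@9 stall=0 (-) EX@10 MEM@11 WB@12
I4 ld r4 <- r1: IF@9 ID@10 stall=2 (RAW on I3.r1 (WB@12)) EX@13 MEM@14 WB@15
I5 ld r2 <- r2: IF@10 ID@13 stall=0 (-) EX@14 MEM@15 WB@16

Answer: 5 8 11 12 15 16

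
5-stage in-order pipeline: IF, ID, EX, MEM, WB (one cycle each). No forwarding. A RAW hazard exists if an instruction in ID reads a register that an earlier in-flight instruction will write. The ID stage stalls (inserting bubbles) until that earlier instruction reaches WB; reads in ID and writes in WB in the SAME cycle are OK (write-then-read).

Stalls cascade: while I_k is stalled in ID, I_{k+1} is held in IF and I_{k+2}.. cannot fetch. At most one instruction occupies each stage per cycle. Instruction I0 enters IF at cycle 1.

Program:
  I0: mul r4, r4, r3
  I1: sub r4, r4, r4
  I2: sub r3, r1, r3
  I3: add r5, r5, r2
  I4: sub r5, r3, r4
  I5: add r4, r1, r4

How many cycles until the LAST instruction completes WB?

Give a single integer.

I0 mul r4 <- r4,r3: IF@1 ID@2 stall=0 (-) EX@3 MEM@4 WB@5
I1 sub r4 <- r4,r4: IF@2 ID@3 stall=2 (RAW on I0.r4 (WB@5)) EX@6 MEM@7 WB@8
I2 sub r3 <- r1,r3: IF@3 ID@6 stall=0 (-) EX@7 MEM@8 WB@9
I3 add r5 <- r5,r2: IF@6 ID@7 stall=0 (-) EX@8 MEM@9 WB@10
I4 sub r5 <- r3,r4: IF@7 ID@8 stall=1 (RAW on I2.r3 (WB@9)) EX@10 MEM@11 WB@12
I5 add r4 <- r1,r4: IF@8 ID@10 stall=0 (-) EX@11 MEM@12 WB@13

Answer: 13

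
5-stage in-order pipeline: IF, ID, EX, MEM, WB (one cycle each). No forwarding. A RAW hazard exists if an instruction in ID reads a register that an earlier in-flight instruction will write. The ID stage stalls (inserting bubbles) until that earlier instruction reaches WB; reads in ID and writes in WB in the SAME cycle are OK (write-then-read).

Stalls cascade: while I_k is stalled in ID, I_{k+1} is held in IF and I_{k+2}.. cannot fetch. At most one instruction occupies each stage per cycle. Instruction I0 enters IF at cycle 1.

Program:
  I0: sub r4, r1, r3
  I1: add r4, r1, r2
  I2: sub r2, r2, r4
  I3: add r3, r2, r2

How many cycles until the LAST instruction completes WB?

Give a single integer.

I0 sub r4 <- r1,r3: IF@1 ID@2 stall=0 (-) EX@3 MEM@4 WB@5
I1 add r4 <- r1,r2: IF@2 ID@3 stall=0 (-) EX@4 MEM@5 WB@6
I2 sub r2 <- r2,r4: IF@3 ID@4 stall=2 (RAW on I1.r4 (WB@6)) EX@7 MEM@8 WB@9
I3 add r3 <- r2,r2: IF@4 ID@7 stall=2 (RAW on I2.r2 (WB@9)) EX@10 MEM@11 WB@12

Answer: 12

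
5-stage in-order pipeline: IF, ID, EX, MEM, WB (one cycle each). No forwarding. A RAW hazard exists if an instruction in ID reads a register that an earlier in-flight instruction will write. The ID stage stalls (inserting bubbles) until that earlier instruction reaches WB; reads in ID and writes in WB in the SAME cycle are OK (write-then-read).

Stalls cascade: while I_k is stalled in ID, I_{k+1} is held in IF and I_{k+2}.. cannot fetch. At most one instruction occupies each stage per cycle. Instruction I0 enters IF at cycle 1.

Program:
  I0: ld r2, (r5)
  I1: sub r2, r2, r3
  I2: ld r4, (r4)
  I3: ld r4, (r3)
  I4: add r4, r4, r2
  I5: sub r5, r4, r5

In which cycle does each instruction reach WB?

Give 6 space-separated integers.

I0 ld r2 <- r5: IF@1 ID@2 stall=0 (-) EX@3 MEM@4 WB@5
I1 sub r2 <- r2,r3: IF@2 ID@3 stall=2 (RAW on I0.r2 (WB@5)) EX@6 MEM@7 WB@8
I2 ld r4 <- r4: IF@3 ID@6 stall=0 (-) EX@7 MEM@8 WB@9
I3 ld r4 <- r3: IF@6 ID@7 stall=0 (-) EX@8 MEM@9 WB@10
I4 add r4 <- r4,r2: IF@7 ID@8 stall=2 (RAW on I3.r4 (WB@10)) EX@11 MEM@12 WB@13
I5 sub r5 <- r4,r5: IF@8 ID@11 stall=2 (RAW on I4.r4 (WB@13)) EX@14 MEM@15 WB@16

Answer: 5 8 9 10 13 16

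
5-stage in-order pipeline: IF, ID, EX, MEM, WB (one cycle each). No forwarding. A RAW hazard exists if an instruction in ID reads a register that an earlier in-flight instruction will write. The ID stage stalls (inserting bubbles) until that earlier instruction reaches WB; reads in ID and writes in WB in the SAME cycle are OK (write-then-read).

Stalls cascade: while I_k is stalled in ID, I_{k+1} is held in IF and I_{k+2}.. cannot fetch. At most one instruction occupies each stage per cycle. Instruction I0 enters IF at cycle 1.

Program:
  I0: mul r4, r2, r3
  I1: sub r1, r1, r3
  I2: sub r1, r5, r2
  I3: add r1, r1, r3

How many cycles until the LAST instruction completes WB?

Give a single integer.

Answer: 10

Derivation:
I0 mul r4 <- r2,r3: IF@1 ID@2 stall=0 (-) EX@3 MEM@4 WB@5
I1 sub r1 <- r1,r3: IF@2 ID@3 stall=0 (-) EX@4 MEM@5 WB@6
I2 sub r1 <- r5,r2: IF@3 ID@4 stall=0 (-) EX@5 MEM@6 WB@7
I3 add r1 <- r1,r3: IF@4 ID@5 stall=2 (RAW on I2.r1 (WB@7)) EX@8 MEM@9 WB@10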